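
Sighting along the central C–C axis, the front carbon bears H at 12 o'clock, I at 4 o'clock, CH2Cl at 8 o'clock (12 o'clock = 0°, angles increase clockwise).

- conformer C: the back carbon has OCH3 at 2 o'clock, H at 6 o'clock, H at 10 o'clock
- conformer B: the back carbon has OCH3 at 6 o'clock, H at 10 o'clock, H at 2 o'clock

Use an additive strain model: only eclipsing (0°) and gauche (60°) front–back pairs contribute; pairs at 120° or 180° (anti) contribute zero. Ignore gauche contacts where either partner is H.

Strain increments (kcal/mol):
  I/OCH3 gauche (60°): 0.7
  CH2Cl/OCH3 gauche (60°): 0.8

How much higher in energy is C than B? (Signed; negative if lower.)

C (staggered): I–OCH3 gauche; 0.7 = 0.7 kcal/mol.
B (staggered): I–OCH3 gauche, CH2Cl–OCH3 gauche; 0.7 + 0.8 = 1.5 kcal/mol.
E(C) − E(B) = 0.7 − 1.5 = -0.8 kcal/mol.

-0.8 kcal/mol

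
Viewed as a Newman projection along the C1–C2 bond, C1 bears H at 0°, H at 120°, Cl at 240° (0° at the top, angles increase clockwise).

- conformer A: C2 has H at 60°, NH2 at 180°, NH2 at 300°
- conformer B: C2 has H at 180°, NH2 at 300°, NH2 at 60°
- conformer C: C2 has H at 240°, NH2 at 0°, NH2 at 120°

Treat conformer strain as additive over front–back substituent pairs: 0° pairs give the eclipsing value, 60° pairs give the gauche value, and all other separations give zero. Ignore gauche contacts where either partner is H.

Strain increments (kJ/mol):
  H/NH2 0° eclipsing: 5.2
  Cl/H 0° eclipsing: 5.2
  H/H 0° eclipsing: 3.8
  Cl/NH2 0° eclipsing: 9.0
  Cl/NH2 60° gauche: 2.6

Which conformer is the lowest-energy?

B

A (staggered): Cl–NH2 gauche, Cl–NH2 gauche; 2.6 + 2.6 = 5.2 kJ/mol.
B (staggered): Cl–NH2 gauche; 2.6 = 2.6 kJ/mol.
C (eclipsed): H–NH2 eclipsed, H–NH2 eclipsed, Cl–H eclipsed; 5.2 + 5.2 + 5.2 = 15.6 kJ/mol.
B has the lowest total (2.6 kJ/mol).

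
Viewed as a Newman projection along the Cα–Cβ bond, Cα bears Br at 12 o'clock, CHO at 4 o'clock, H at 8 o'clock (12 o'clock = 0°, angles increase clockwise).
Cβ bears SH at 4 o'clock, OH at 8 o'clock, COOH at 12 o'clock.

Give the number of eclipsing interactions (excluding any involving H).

2

Non-H eclipsing pairs: Br(0°)/COOH(0°); CHO(120°)/SH(120°) — 2 interactions.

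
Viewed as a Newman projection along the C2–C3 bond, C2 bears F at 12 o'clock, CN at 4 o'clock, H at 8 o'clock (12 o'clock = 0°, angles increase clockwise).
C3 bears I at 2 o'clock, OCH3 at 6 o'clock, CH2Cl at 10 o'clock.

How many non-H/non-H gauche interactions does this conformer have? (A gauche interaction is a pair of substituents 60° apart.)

Non-H gauche pairs: F(0°)/I(60°); F(0°)/CH2Cl(300°); CN(120°)/I(60°); CN(120°)/OCH3(180°) — 4 interactions.

4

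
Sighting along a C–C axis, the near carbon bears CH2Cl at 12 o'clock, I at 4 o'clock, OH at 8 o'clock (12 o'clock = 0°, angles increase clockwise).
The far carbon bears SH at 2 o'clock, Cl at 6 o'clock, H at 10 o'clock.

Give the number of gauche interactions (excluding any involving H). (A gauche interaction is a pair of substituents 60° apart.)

4

Non-H gauche pairs: CH2Cl(0°)/SH(60°); I(120°)/SH(60°); I(120°)/Cl(180°); OH(240°)/Cl(180°) — 4 interactions.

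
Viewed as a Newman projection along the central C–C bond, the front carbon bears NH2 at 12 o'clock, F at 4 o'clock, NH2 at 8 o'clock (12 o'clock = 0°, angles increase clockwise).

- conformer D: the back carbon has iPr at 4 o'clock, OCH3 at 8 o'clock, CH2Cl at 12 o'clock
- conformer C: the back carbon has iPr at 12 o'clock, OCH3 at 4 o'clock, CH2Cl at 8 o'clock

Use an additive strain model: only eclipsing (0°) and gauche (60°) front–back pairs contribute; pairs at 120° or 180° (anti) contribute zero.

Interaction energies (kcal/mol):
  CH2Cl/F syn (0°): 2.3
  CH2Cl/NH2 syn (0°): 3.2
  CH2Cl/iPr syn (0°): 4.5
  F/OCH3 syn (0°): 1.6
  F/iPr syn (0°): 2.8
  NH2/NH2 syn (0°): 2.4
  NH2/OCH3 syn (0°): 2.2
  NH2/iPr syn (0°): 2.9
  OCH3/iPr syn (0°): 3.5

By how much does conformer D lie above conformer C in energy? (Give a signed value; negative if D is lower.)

D (eclipsed): NH2–CH2Cl eclipsed, F–iPr eclipsed, NH2–OCH3 eclipsed; 3.2 + 2.8 + 2.2 = 8.2 kcal/mol.
C (eclipsed): NH2–iPr eclipsed, F–OCH3 eclipsed, NH2–CH2Cl eclipsed; 2.9 + 1.6 + 3.2 = 7.7 kcal/mol.
E(D) − E(C) = 8.2 − 7.7 = +0.5 kcal/mol.

+0.5 kcal/mol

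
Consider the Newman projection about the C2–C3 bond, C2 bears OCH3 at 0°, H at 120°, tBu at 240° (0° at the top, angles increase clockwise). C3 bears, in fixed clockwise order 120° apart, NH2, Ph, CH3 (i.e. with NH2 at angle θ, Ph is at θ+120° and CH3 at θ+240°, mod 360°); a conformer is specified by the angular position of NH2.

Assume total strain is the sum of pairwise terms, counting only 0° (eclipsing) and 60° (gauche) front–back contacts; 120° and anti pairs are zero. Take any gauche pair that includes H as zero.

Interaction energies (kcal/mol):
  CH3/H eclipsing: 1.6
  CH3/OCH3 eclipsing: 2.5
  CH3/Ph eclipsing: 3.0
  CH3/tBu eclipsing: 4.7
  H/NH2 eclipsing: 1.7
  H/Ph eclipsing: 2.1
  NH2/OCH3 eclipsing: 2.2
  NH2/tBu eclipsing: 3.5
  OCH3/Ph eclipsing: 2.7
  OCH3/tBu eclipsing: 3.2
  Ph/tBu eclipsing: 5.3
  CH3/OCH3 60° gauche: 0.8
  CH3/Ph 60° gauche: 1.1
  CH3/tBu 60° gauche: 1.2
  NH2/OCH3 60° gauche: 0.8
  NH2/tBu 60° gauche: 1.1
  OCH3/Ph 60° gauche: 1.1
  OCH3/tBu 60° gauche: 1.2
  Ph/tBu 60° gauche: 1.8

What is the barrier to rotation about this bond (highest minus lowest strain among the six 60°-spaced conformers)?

5.3 kcal/mol

NH2 at 0° (eclipsed): OCH3(0°)/NH2(0°) eclipsed 2.2; H(120°)/Ph(120°) eclipsed 2.1; tBu(240°)/CH3(240°) eclipsed 4.7 → 9.0 kcal/mol.
NH2 at 60° (staggered): OCH3(0°)/NH2(60°) gauche 0.8; OCH3(0°)/CH3(300°) gauche 0.8; tBu(240°)/Ph(180°) gauche 1.8; tBu(240°)/CH3(300°) gauche 1.2 → 4.6 kcal/mol.
NH2 at 120° (eclipsed): OCH3(0°)/CH3(0°) eclipsed 2.5; H(120°)/NH2(120°) eclipsed 1.7; tBu(240°)/Ph(240°) eclipsed 5.3 → 9.5 kcal/mol.
NH2 at 180° (staggered): OCH3(0°)/Ph(300°) gauche 1.1; OCH3(0°)/CH3(60°) gauche 0.8; tBu(240°)/NH2(180°) gauche 1.1; tBu(240°)/Ph(300°) gauche 1.8 → 4.8 kcal/mol.
NH2 at 240° (eclipsed): OCH3(0°)/Ph(0°) eclipsed 2.7; H(120°)/CH3(120°) eclipsed 1.6; tBu(240°)/NH2(240°) eclipsed 3.5 → 7.8 kcal/mol.
NH2 at 300° (staggered): OCH3(0°)/NH2(300°) gauche 0.8; OCH3(0°)/Ph(60°) gauche 1.1; tBu(240°)/NH2(300°) gauche 1.1; tBu(240°)/CH3(180°) gauche 1.2 → 4.2 kcal/mol.
Max at 120° (9.5 kcal/mol), min at 300° (4.2 kcal/mol); barrier = 5.3 kcal/mol.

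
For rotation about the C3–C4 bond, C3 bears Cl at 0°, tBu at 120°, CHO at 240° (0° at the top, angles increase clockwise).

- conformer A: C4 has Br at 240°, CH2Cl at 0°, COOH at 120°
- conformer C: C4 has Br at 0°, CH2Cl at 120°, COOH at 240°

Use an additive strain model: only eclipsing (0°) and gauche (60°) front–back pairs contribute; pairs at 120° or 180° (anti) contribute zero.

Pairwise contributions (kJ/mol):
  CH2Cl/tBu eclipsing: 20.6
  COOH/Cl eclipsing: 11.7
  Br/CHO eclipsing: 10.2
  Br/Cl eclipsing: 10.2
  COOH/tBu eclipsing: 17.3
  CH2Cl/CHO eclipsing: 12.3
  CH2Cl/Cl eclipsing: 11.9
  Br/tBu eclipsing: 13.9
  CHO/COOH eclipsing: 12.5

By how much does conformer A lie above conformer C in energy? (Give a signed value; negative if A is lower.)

A (eclipsed): Cl–CH2Cl eclipsed, tBu–COOH eclipsed, CHO–Br eclipsed; 11.9 + 17.3 + 10.2 = 39.4 kJ/mol.
C (eclipsed): Cl–Br eclipsed, tBu–CH2Cl eclipsed, CHO–COOH eclipsed; 10.2 + 20.6 + 12.5 = 43.3 kJ/mol.
E(A) − E(C) = 39.4 − 43.3 = -3.9 kJ/mol.

-3.9 kJ/mol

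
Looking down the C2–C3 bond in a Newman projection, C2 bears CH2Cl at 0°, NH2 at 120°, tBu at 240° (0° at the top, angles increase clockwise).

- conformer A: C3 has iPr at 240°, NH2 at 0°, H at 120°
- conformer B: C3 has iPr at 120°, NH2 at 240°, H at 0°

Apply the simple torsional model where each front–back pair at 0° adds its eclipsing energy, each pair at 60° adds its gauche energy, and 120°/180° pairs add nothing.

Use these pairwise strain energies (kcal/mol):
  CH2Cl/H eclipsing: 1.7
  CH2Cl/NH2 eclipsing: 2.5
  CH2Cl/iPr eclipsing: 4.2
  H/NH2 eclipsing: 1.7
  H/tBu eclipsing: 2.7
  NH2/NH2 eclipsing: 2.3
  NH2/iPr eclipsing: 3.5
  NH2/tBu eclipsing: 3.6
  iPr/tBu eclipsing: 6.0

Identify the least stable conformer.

A (eclipsed): CH2Cl(0°)/NH2(0°) eclipsed 2.5; NH2(120°)/H(120°) eclipsed 1.7; tBu(240°)/iPr(240°) eclipsed 6.0 → 10.2 kcal/mol.
B (eclipsed): CH2Cl(0°)/H(0°) eclipsed 1.7; NH2(120°)/iPr(120°) eclipsed 3.5; tBu(240°)/NH2(240°) eclipsed 3.6 → 8.8 kcal/mol.
A has the highest total (10.2 kcal/mol).

A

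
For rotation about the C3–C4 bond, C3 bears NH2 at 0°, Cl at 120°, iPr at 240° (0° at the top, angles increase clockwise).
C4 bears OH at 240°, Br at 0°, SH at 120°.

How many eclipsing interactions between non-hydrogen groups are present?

Non-H eclipsing pairs: NH2(0°)/Br(0°); Cl(120°)/SH(120°); iPr(240°)/OH(240°) — 3 interactions.

3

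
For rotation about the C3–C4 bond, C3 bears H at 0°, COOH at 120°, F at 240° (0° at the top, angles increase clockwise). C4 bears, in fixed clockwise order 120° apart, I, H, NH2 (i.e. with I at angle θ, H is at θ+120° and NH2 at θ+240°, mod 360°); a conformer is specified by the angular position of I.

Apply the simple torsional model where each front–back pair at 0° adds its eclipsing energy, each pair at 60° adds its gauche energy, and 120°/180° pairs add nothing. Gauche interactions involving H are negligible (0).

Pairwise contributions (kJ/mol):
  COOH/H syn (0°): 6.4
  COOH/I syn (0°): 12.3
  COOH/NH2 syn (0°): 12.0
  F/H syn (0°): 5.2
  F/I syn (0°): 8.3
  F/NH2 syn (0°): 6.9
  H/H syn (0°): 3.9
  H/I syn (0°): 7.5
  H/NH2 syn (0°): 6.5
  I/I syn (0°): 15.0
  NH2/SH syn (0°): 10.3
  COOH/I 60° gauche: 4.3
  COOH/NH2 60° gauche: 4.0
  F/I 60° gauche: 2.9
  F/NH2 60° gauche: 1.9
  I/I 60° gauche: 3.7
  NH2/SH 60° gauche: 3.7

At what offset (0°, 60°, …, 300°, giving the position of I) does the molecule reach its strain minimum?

60°

I at 0° is eclipsed. H at 0° is eclipsed with I at 0° (7.5); COOH at 120° is eclipsed with H at 120° (6.4); F at 240° is eclipsed with NH2 at 240° (6.9). Total 20.8 kJ/mol.
I at 60° is staggered. COOH at 120° is gauche with I at 60° (4.3); F at 240° is gauche with NH2 at 300° (1.9). Total 6.2 kJ/mol.
I at 120° is eclipsed. H at 0° is eclipsed with NH2 at 0° (6.5); COOH at 120° is eclipsed with I at 120° (12.3); F at 240° is eclipsed with H at 240° (5.2). Total 24.0 kJ/mol.
I at 180° is staggered. COOH at 120° is gauche with I at 180° (4.3); COOH at 120° is gauche with NH2 at 60° (4.0); F at 240° is gauche with I at 180° (2.9). Total 11.2 kJ/mol.
I at 240° is eclipsed. H at 0° is eclipsed with H at 0° (3.9); COOH at 120° is eclipsed with NH2 at 120° (12.0); F at 240° is eclipsed with I at 240° (8.3). Total 24.2 kJ/mol.
I at 300° is staggered. COOH at 120° is gauche with NH2 at 180° (4.0); F at 240° is gauche with I at 300° (2.9); F at 240° is gauche with NH2 at 180° (1.9). Total 8.8 kJ/mol.
The minimum (6.2 kJ/mol) occurs with I at 60°.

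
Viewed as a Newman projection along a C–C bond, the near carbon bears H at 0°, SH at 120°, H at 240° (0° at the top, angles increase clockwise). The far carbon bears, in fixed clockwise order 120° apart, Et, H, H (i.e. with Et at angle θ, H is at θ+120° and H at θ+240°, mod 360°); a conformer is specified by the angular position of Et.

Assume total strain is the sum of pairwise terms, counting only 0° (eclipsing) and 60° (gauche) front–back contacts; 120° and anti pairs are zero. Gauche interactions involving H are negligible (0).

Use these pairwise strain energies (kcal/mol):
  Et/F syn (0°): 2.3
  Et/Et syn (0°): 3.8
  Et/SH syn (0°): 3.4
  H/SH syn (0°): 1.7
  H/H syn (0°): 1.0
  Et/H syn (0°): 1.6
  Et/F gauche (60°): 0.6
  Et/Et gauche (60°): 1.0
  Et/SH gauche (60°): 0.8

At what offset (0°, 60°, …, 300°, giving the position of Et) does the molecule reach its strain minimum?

300°

Et at 0° (eclipsed): H–Et eclipsed, SH–H eclipsed, H–H eclipsed; 1.6 + 1.7 + 1.0 = 4.3 kcal/mol.
Et at 60° (staggered): SH–Et gauche; 0.8 = 0.8 kcal/mol.
Et at 120° (eclipsed): H–H eclipsed, SH–Et eclipsed, H–H eclipsed; 1.0 + 3.4 + 1.0 = 5.4 kcal/mol.
Et at 180° (staggered): SH–Et gauche; 0.8 = 0.8 kcal/mol.
Et at 240° (eclipsed): H–H eclipsed, SH–H eclipsed, H–Et eclipsed; 1.0 + 1.7 + 1.6 = 4.3 kcal/mol.
Et at 300° (staggered): no non-H gauche contacts → 0.0 kcal/mol.
The minimum (0.0 kcal/mol) occurs with Et at 300°.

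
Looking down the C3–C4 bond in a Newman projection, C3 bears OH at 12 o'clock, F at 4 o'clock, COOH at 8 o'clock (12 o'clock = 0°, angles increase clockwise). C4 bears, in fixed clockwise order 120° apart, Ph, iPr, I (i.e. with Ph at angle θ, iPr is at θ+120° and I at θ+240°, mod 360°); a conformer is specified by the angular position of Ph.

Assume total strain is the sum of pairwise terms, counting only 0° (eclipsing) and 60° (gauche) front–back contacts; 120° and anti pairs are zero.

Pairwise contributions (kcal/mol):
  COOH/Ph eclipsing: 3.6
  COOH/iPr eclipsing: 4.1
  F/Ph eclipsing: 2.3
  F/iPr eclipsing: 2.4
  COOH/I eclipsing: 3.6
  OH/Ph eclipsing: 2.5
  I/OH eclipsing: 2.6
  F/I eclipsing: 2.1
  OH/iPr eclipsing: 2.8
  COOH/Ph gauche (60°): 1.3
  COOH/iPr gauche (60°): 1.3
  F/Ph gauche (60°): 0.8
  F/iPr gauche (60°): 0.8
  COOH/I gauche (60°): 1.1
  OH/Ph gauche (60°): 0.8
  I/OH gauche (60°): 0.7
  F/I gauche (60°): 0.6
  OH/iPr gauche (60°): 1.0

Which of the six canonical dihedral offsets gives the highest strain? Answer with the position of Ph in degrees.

Ph at 0° (eclipsed): OH–Ph eclipsed, F–iPr eclipsed, COOH–I eclipsed; 2.5 + 2.4 + 3.6 = 8.5 kcal/mol.
Ph at 60° (staggered): OH–Ph gauche, OH–I gauche, F–Ph gauche, F–iPr gauche, COOH–iPr gauche, COOH–I gauche; 0.8 + 0.7 + 0.8 + 0.8 + 1.3 + 1.1 = 5.5 kcal/mol.
Ph at 120° (eclipsed): OH–I eclipsed, F–Ph eclipsed, COOH–iPr eclipsed; 2.6 + 2.3 + 4.1 = 9.0 kcal/mol.
Ph at 180° (staggered): OH–iPr gauche, OH–I gauche, F–Ph gauche, F–I gauche, COOH–Ph gauche, COOH–iPr gauche; 1.0 + 0.7 + 0.8 + 0.6 + 1.3 + 1.3 = 5.7 kcal/mol.
Ph at 240° (eclipsed): OH–iPr eclipsed, F–I eclipsed, COOH–Ph eclipsed; 2.8 + 2.1 + 3.6 = 8.5 kcal/mol.
Ph at 300° (staggered): OH–Ph gauche, OH–iPr gauche, F–iPr gauche, F–I gauche, COOH–Ph gauche, COOH–I gauche; 0.8 + 1.0 + 0.8 + 0.6 + 1.3 + 1.1 = 5.6 kcal/mol.
The maximum (9.0 kcal/mol) occurs with Ph at 120°.

120°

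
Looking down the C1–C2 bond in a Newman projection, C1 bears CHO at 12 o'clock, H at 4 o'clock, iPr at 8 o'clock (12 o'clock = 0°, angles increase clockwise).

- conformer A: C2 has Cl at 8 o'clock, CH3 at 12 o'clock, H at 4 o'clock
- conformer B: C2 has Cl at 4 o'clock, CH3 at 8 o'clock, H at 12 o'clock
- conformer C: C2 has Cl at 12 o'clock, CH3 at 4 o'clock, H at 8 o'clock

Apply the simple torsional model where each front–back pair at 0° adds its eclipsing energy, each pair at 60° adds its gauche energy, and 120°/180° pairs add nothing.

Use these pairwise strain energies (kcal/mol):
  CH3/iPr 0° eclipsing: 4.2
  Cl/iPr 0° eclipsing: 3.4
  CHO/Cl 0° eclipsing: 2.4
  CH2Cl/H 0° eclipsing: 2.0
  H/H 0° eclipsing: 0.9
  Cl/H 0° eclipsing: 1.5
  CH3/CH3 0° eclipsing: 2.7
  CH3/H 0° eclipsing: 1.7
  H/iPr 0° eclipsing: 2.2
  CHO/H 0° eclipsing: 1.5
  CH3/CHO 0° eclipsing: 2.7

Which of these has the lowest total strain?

A (eclipsed): CHO(0°)/CH3(0°) eclipsed 2.7; H(120°)/H(120°) eclipsed 0.9; iPr(240°)/Cl(240°) eclipsed 3.4 → 7.0 kcal/mol.
B (eclipsed): CHO(0°)/H(0°) eclipsed 1.5; H(120°)/Cl(120°) eclipsed 1.5; iPr(240°)/CH3(240°) eclipsed 4.2 → 7.2 kcal/mol.
C (eclipsed): CHO(0°)/Cl(0°) eclipsed 2.4; H(120°)/CH3(120°) eclipsed 1.7; iPr(240°)/H(240°) eclipsed 2.2 → 6.3 kcal/mol.
C has the lowest total (6.3 kcal/mol).

C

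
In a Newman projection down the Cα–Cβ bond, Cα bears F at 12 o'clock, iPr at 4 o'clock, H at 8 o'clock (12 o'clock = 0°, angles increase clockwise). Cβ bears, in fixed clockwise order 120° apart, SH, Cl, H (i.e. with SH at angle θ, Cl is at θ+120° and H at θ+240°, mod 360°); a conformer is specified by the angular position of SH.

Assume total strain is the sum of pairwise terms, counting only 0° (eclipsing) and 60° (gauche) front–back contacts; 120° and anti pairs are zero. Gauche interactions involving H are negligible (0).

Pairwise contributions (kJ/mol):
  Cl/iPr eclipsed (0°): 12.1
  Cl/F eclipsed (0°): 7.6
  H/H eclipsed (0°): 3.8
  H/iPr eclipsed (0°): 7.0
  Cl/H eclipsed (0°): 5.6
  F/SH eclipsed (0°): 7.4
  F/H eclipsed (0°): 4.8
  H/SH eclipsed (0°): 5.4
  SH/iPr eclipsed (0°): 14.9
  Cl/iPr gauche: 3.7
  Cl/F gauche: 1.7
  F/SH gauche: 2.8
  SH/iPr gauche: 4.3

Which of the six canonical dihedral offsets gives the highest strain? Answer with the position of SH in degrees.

120°

SH at 0° (eclipsed): F(0°)/SH(0°) eclipsed 7.4; iPr(120°)/Cl(120°) eclipsed 12.1; H(240°)/H(240°) eclipsed 3.8 → 23.3 kJ/mol.
SH at 60° (staggered): F(0°)/SH(60°) gauche 2.8; iPr(120°)/SH(60°) gauche 4.3; iPr(120°)/Cl(180°) gauche 3.7 → 10.8 kJ/mol.
SH at 120° (eclipsed): F(0°)/H(0°) eclipsed 4.8; iPr(120°)/SH(120°) eclipsed 14.9; H(240°)/Cl(240°) eclipsed 5.6 → 25.3 kJ/mol.
SH at 180° (staggered): F(0°)/Cl(300°) gauche 1.7; iPr(120°)/SH(180°) gauche 4.3 → 6.0 kJ/mol.
SH at 240° (eclipsed): F(0°)/Cl(0°) eclipsed 7.6; iPr(120°)/H(120°) eclipsed 7.0; H(240°)/SH(240°) eclipsed 5.4 → 20.0 kJ/mol.
SH at 300° (staggered): F(0°)/SH(300°) gauche 2.8; F(0°)/Cl(60°) gauche 1.7; iPr(120°)/Cl(60°) gauche 3.7 → 8.2 kJ/mol.
The maximum (25.3 kJ/mol) occurs with SH at 120°.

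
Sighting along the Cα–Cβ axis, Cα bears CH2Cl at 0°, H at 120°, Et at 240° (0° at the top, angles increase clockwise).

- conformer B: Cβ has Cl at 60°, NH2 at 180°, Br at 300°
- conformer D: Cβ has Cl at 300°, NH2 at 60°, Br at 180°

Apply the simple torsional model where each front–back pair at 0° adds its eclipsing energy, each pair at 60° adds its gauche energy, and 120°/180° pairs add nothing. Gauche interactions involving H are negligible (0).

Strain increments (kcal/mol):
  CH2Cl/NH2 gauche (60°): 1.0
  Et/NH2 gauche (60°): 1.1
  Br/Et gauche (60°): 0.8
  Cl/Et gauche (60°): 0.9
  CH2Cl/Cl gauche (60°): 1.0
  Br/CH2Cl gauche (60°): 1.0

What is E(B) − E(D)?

+0.2 kcal/mol

B (staggered): CH2Cl(0°)/Cl(60°) gauche 1.0; CH2Cl(0°)/Br(300°) gauche 1.0; Et(240°)/NH2(180°) gauche 1.1; Et(240°)/Br(300°) gauche 0.8 → 3.9 kcal/mol.
D (staggered): CH2Cl(0°)/Cl(300°) gauche 1.0; CH2Cl(0°)/NH2(60°) gauche 1.0; Et(240°)/Cl(300°) gauche 0.9; Et(240°)/Br(180°) gauche 0.8 → 3.7 kcal/mol.
E(B) − E(D) = 3.9 − 3.7 = +0.2 kcal/mol.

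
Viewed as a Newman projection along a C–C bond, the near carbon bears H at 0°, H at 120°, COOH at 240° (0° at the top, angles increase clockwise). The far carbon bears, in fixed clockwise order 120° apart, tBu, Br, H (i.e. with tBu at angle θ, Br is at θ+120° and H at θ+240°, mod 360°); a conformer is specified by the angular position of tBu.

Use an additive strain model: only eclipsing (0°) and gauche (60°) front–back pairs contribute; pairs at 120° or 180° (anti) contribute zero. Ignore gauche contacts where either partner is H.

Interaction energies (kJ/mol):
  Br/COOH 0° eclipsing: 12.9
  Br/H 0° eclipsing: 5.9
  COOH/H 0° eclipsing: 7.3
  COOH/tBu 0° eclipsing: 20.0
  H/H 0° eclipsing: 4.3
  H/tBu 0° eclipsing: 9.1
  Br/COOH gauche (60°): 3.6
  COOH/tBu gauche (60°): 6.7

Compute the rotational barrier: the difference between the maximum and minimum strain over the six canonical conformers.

tBu at 0° is eclipsed. H at 0° is eclipsed with tBu at 0° (9.1); H at 120° is eclipsed with Br at 120° (5.9); COOH at 240° is eclipsed with H at 240° (7.3). Total 22.3 kJ/mol.
tBu at 60° is staggered. COOH at 240° is gauche with Br at 180° (3.6). Total 3.6 kJ/mol.
tBu at 120° is eclipsed. H at 0° is eclipsed with H at 0° (4.3); H at 120° is eclipsed with tBu at 120° (9.1); COOH at 240° is eclipsed with Br at 240° (12.9). Total 26.3 kJ/mol.
tBu at 180° is staggered. COOH at 240° is gauche with tBu at 180° (6.7); COOH at 240° is gauche with Br at 300° (3.6). Total 10.3 kJ/mol.
tBu at 240° is eclipsed. H at 0° is eclipsed with Br at 0° (5.9); H at 120° is eclipsed with H at 120° (4.3); COOH at 240° is eclipsed with tBu at 240° (20.0). Total 30.2 kJ/mol.
tBu at 300° is staggered. COOH at 240° is gauche with tBu at 300° (6.7). Total 6.7 kJ/mol.
Max at 240° (30.2 kJ/mol), min at 60° (3.6 kJ/mol); barrier = 26.6 kJ/mol.

26.6 kJ/mol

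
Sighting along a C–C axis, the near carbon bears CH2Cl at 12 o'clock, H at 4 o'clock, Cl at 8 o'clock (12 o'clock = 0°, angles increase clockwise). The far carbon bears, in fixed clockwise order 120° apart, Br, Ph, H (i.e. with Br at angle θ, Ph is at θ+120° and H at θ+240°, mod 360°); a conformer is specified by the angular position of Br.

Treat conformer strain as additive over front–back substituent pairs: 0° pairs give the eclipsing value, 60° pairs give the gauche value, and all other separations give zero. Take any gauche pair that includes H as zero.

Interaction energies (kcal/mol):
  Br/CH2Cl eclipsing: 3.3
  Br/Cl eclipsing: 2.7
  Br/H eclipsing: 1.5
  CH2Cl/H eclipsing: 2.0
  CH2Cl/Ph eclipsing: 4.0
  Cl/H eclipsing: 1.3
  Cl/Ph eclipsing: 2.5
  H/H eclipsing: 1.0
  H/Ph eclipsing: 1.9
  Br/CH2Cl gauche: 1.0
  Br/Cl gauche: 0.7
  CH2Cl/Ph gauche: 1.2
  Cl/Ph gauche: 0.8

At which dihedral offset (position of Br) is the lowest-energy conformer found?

Br at 0° is eclipsed. CH2Cl at 0° is eclipsed with Br at 0° (3.3); H at 120° is eclipsed with Ph at 120° (1.9); Cl at 240° is eclipsed with H at 240° (1.3). Total 6.5 kcal/mol.
Br at 60° is staggered. CH2Cl at 0° is gauche with Br at 60° (1.0); Cl at 240° is gauche with Ph at 180° (0.8). Total 1.8 kcal/mol.
Br at 120° is eclipsed. CH2Cl at 0° is eclipsed with H at 0° (2.0); H at 120° is eclipsed with Br at 120° (1.5); Cl at 240° is eclipsed with Ph at 240° (2.5). Total 6.0 kcal/mol.
Br at 180° is staggered. CH2Cl at 0° is gauche with Ph at 300° (1.2); Cl at 240° is gauche with Br at 180° (0.7); Cl at 240° is gauche with Ph at 300° (0.8). Total 2.7 kcal/mol.
Br at 240° is eclipsed. CH2Cl at 0° is eclipsed with Ph at 0° (4.0); H at 120° is eclipsed with H at 120° (1.0); Cl at 240° is eclipsed with Br at 240° (2.7). Total 7.7 kcal/mol.
Br at 300° is staggered. CH2Cl at 0° is gauche with Br at 300° (1.0); CH2Cl at 0° is gauche with Ph at 60° (1.2); Cl at 240° is gauche with Br at 300° (0.7). Total 2.9 kcal/mol.
The minimum (1.8 kcal/mol) occurs with Br at 60°.

60°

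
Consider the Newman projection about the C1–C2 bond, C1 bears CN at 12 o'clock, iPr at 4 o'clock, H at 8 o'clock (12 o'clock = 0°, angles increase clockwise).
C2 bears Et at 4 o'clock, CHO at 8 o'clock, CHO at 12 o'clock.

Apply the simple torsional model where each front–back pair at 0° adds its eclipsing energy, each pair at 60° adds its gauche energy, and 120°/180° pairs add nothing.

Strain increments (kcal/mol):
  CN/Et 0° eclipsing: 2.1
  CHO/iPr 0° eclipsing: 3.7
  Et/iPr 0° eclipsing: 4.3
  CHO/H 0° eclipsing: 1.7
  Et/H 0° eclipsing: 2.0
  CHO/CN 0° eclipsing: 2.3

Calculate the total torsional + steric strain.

8.3 kcal/mol

This conformer (eclipsed): CN(0°)/CHO(0°) eclipsed 2.3; iPr(120°)/Et(120°) eclipsed 4.3; H(240°)/CHO(240°) eclipsed 1.7 → 8.3 kcal/mol.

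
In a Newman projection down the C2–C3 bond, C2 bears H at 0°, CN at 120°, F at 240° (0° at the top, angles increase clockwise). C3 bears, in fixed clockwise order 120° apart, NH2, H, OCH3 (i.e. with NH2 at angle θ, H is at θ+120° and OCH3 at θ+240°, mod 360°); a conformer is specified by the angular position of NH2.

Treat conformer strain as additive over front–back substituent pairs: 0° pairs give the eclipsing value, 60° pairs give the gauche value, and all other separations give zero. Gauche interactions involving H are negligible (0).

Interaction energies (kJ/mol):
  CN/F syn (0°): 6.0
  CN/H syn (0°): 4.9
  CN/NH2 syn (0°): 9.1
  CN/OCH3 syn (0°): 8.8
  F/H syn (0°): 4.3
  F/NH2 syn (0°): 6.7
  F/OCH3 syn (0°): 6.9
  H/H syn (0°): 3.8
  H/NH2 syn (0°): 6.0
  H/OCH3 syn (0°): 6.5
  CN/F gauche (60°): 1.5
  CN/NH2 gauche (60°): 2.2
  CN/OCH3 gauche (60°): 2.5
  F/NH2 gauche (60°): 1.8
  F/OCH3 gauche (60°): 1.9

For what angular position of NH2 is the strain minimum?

60°

NH2 at 0° (eclipsed): H(0°)/NH2(0°) eclipsed 6.0; CN(120°)/H(120°) eclipsed 4.9; F(240°)/OCH3(240°) eclipsed 6.9 → 17.8 kJ/mol.
NH2 at 60° (staggered): CN(120°)/NH2(60°) gauche 2.2; F(240°)/OCH3(300°) gauche 1.9 → 4.1 kJ/mol.
NH2 at 120° (eclipsed): H(0°)/OCH3(0°) eclipsed 6.5; CN(120°)/NH2(120°) eclipsed 9.1; F(240°)/H(240°) eclipsed 4.3 → 19.9 kJ/mol.
NH2 at 180° (staggered): CN(120°)/NH2(180°) gauche 2.2; CN(120°)/OCH3(60°) gauche 2.5; F(240°)/NH2(180°) gauche 1.8 → 6.5 kJ/mol.
NH2 at 240° (eclipsed): H(0°)/H(0°) eclipsed 3.8; CN(120°)/OCH3(120°) eclipsed 8.8; F(240°)/NH2(240°) eclipsed 6.7 → 19.3 kJ/mol.
NH2 at 300° (staggered): CN(120°)/OCH3(180°) gauche 2.5; F(240°)/NH2(300°) gauche 1.8; F(240°)/OCH3(180°) gauche 1.9 → 6.2 kJ/mol.
The minimum (4.1 kJ/mol) occurs with NH2 at 60°.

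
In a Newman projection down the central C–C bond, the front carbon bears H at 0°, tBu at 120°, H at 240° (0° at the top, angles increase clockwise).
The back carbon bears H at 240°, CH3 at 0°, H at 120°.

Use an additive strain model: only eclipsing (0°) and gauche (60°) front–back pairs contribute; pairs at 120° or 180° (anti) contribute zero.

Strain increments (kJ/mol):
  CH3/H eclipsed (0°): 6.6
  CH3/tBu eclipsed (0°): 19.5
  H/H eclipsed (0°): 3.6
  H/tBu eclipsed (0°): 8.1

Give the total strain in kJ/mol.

18.3 kJ/mol

This conformer is eclipsed. H at 0° is eclipsed with CH3 at 0° (6.6); tBu at 120° is eclipsed with H at 120° (8.1); H at 240° is eclipsed with H at 240° (3.6). Total 18.3 kJ/mol.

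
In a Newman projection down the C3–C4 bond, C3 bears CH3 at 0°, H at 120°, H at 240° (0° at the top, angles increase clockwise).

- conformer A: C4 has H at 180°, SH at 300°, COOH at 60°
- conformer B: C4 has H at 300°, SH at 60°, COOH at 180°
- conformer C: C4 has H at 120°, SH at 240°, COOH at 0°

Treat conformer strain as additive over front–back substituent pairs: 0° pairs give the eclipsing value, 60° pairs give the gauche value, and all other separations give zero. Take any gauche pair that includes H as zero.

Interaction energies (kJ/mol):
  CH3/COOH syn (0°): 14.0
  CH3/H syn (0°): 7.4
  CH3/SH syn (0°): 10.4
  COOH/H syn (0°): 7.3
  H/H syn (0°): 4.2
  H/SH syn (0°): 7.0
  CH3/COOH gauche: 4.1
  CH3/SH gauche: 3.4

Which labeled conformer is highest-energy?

C

A (staggered): CH3(0°)/SH(300°) gauche 3.4; CH3(0°)/COOH(60°) gauche 4.1 → 7.5 kJ/mol.
B (staggered): CH3(0°)/SH(60°) gauche 3.4 → 3.4 kJ/mol.
C (eclipsed): CH3(0°)/COOH(0°) eclipsed 14.0; H(120°)/H(120°) eclipsed 4.2; H(240°)/SH(240°) eclipsed 7.0 → 25.2 kJ/mol.
C has the highest total (25.2 kJ/mol).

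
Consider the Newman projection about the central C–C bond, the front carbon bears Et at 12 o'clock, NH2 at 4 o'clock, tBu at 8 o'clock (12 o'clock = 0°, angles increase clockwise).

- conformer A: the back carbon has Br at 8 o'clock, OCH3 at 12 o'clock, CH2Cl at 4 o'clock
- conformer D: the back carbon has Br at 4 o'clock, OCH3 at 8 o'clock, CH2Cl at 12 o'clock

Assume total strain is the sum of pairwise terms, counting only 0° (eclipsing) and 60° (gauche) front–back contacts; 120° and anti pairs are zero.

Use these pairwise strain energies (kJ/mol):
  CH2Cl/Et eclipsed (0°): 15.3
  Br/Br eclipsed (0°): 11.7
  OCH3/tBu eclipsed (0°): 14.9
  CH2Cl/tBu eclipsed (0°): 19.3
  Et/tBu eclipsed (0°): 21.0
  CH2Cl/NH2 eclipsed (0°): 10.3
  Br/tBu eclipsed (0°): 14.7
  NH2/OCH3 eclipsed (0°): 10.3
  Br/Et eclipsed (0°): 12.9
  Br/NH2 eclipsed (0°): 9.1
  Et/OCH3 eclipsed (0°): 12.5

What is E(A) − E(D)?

-1.8 kJ/mol

A (eclipsed): Et(0°)/OCH3(0°) eclipsed 12.5; NH2(120°)/CH2Cl(120°) eclipsed 10.3; tBu(240°)/Br(240°) eclipsed 14.7 → 37.5 kJ/mol.
D (eclipsed): Et(0°)/CH2Cl(0°) eclipsed 15.3; NH2(120°)/Br(120°) eclipsed 9.1; tBu(240°)/OCH3(240°) eclipsed 14.9 → 39.3 kJ/mol.
E(A) − E(D) = 37.5 − 39.3 = -1.8 kJ/mol.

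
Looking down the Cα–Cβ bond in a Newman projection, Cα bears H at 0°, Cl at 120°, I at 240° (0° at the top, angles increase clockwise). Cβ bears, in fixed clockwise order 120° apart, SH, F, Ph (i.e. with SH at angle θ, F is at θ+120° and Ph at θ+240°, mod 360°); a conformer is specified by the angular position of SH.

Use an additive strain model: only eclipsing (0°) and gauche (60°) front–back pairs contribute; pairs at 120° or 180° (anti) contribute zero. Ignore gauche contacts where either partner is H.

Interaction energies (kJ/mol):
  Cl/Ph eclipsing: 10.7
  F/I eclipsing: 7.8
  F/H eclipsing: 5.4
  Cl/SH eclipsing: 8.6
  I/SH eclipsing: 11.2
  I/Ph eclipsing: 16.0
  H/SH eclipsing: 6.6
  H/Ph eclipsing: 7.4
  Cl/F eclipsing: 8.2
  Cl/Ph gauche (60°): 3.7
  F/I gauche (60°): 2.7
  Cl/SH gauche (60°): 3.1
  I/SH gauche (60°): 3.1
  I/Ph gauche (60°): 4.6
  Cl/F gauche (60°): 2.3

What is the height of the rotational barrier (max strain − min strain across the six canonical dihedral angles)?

18.2 kJ/mol

SH at 0° (eclipsed): H–SH eclipsed, Cl–F eclipsed, I–Ph eclipsed; 6.6 + 8.2 + 16.0 = 30.8 kJ/mol.
SH at 60° (staggered): Cl–SH gauche, Cl–F gauche, I–F gauche, I–Ph gauche; 3.1 + 2.3 + 2.7 + 4.6 = 12.7 kJ/mol.
SH at 120° (eclipsed): H–Ph eclipsed, Cl–SH eclipsed, I–F eclipsed; 7.4 + 8.6 + 7.8 = 23.8 kJ/mol.
SH at 180° (staggered): Cl–SH gauche, Cl–Ph gauche, I–SH gauche, I–F gauche; 3.1 + 3.7 + 3.1 + 2.7 = 12.6 kJ/mol.
SH at 240° (eclipsed): H–F eclipsed, Cl–Ph eclipsed, I–SH eclipsed; 5.4 + 10.7 + 11.2 = 27.3 kJ/mol.
SH at 300° (staggered): Cl–F gauche, Cl–Ph gauche, I–SH gauche, I–Ph gauche; 2.3 + 3.7 + 3.1 + 4.6 = 13.7 kJ/mol.
Max at 0° (30.8 kJ/mol), min at 180° (12.6 kJ/mol); barrier = 18.2 kJ/mol.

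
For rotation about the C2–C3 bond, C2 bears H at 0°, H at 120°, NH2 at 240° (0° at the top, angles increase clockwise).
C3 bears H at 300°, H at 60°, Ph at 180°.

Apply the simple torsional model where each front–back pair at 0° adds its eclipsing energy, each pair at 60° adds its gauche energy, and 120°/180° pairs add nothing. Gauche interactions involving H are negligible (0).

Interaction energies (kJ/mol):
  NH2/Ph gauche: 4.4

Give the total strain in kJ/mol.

This conformer (staggered): NH2–Ph gauche; 4.4 = 4.4 kJ/mol.

4.4 kJ/mol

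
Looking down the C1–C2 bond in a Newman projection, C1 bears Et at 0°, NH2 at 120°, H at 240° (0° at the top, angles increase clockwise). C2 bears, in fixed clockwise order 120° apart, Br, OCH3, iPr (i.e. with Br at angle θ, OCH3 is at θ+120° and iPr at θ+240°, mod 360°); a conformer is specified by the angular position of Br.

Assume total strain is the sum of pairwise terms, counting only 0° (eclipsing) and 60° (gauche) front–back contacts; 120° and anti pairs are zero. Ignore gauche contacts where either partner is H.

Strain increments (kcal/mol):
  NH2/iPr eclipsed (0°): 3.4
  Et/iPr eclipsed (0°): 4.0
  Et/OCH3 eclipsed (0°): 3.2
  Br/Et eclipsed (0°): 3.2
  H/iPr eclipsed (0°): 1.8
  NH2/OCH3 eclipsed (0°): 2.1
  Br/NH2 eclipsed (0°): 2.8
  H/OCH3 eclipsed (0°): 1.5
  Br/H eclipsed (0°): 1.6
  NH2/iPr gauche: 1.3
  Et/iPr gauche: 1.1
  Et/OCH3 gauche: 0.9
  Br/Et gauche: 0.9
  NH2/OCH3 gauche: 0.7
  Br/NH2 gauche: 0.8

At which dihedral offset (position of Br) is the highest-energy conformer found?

Br at 0° is eclipsed. Et at 0° is eclipsed with Br at 0° (3.2); NH2 at 120° is eclipsed with OCH3 at 120° (2.1); H at 240° is eclipsed with iPr at 240° (1.8). Total 7.1 kcal/mol.
Br at 60° is staggered. Et at 0° is gauche with Br at 60° (0.9); Et at 0° is gauche with iPr at 300° (1.1); NH2 at 120° is gauche with Br at 60° (0.8); NH2 at 120° is gauche with OCH3 at 180° (0.7). Total 3.5 kcal/mol.
Br at 120° is eclipsed. Et at 0° is eclipsed with iPr at 0° (4.0); NH2 at 120° is eclipsed with Br at 120° (2.8); H at 240° is eclipsed with OCH3 at 240° (1.5). Total 8.3 kcal/mol.
Br at 180° is staggered. Et at 0° is gauche with OCH3 at 300° (0.9); Et at 0° is gauche with iPr at 60° (1.1); NH2 at 120° is gauche with Br at 180° (0.8); NH2 at 120° is gauche with iPr at 60° (1.3). Total 4.1 kcal/mol.
Br at 240° is eclipsed. Et at 0° is eclipsed with OCH3 at 0° (3.2); NH2 at 120° is eclipsed with iPr at 120° (3.4); H at 240° is eclipsed with Br at 240° (1.6). Total 8.2 kcal/mol.
Br at 300° is staggered. Et at 0° is gauche with Br at 300° (0.9); Et at 0° is gauche with OCH3 at 60° (0.9); NH2 at 120° is gauche with OCH3 at 60° (0.7); NH2 at 120° is gauche with iPr at 180° (1.3). Total 3.8 kcal/mol.
The maximum (8.3 kcal/mol) occurs with Br at 120°.

120°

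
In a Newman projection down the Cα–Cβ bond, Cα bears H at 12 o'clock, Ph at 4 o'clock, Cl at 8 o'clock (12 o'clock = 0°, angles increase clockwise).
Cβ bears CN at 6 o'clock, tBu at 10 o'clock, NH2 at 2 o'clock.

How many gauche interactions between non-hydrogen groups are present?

Non-H gauche pairs: Ph(120°)/CN(180°); Ph(120°)/NH2(60°); Cl(240°)/CN(180°); Cl(240°)/tBu(300°) — 4 interactions.

4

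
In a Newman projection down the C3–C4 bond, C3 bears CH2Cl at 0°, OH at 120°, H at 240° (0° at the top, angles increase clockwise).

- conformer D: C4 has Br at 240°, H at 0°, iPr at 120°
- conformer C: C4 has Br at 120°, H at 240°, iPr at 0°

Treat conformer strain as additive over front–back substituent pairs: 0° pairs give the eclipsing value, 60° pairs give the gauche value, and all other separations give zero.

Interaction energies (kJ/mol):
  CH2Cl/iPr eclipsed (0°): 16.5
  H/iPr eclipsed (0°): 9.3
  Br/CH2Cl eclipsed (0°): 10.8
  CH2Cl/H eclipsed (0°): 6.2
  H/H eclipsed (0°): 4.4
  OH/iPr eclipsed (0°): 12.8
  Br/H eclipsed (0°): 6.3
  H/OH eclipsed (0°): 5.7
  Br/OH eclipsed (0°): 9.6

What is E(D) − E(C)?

D (eclipsed): CH2Cl–H eclipsed, OH–iPr eclipsed, H–Br eclipsed; 6.2 + 12.8 + 6.3 = 25.3 kJ/mol.
C (eclipsed): CH2Cl–iPr eclipsed, OH–Br eclipsed, H–H eclipsed; 16.5 + 9.6 + 4.4 = 30.5 kJ/mol.
E(D) − E(C) = 25.3 − 30.5 = -5.2 kJ/mol.

-5.2 kJ/mol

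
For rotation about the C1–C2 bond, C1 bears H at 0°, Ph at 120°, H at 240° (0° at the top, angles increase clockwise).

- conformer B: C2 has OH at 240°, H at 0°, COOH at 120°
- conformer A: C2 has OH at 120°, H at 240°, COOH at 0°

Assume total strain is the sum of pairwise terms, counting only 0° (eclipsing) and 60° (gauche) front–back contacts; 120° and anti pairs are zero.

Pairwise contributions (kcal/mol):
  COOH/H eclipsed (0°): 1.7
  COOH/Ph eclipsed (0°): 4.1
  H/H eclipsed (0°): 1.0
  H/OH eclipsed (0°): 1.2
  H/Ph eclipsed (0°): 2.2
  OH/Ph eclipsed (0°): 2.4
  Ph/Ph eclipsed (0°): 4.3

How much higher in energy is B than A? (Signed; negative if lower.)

+1.2 kcal/mol

B (eclipsed): H–H eclipsed, Ph–COOH eclipsed, H–OH eclipsed; 1.0 + 4.1 + 1.2 = 6.3 kcal/mol.
A (eclipsed): H–COOH eclipsed, Ph–OH eclipsed, H–H eclipsed; 1.7 + 2.4 + 1.0 = 5.1 kcal/mol.
E(B) − E(A) = 6.3 − 5.1 = +1.2 kcal/mol.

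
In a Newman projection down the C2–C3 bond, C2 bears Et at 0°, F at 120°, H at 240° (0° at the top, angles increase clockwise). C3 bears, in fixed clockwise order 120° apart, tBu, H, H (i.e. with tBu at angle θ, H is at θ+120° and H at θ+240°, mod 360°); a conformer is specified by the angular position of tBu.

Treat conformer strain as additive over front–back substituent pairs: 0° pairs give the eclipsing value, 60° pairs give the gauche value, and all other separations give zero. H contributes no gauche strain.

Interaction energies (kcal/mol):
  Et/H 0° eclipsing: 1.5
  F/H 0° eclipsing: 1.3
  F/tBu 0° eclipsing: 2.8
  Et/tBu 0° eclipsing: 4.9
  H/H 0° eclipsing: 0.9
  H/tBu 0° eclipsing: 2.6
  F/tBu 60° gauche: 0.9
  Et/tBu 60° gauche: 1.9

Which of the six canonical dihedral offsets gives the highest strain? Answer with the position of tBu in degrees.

0°

tBu at 0° (eclipsed): Et–tBu eclipsed, F–H eclipsed, H–H eclipsed; 4.9 + 1.3 + 0.9 = 7.1 kcal/mol.
tBu at 60° (staggered): Et–tBu gauche, F–tBu gauche; 1.9 + 0.9 = 2.8 kcal/mol.
tBu at 120° (eclipsed): Et–H eclipsed, F–tBu eclipsed, H–H eclipsed; 1.5 + 2.8 + 0.9 = 5.2 kcal/mol.
tBu at 180° (staggered): F–tBu gauche; 0.9 = 0.9 kcal/mol.
tBu at 240° (eclipsed): Et–H eclipsed, F–H eclipsed, H–tBu eclipsed; 1.5 + 1.3 + 2.6 = 5.4 kcal/mol.
tBu at 300° (staggered): Et–tBu gauche; 1.9 = 1.9 kcal/mol.
The maximum (7.1 kcal/mol) occurs with tBu at 0°.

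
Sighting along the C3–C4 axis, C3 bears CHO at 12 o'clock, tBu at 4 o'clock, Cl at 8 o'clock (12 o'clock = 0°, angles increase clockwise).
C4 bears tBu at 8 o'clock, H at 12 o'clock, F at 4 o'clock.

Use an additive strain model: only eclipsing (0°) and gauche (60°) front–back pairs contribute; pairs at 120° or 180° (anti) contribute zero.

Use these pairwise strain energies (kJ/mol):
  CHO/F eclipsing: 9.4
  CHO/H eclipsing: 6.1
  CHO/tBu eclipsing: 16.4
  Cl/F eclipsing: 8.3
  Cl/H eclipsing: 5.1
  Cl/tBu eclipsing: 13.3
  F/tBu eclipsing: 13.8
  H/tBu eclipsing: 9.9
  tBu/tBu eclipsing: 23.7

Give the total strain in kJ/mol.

33.2 kJ/mol

This conformer is eclipsed. CHO at 0° is eclipsed with H at 0° (6.1); tBu at 120° is eclipsed with F at 120° (13.8); Cl at 240° is eclipsed with tBu at 240° (13.3). Total 33.2 kJ/mol.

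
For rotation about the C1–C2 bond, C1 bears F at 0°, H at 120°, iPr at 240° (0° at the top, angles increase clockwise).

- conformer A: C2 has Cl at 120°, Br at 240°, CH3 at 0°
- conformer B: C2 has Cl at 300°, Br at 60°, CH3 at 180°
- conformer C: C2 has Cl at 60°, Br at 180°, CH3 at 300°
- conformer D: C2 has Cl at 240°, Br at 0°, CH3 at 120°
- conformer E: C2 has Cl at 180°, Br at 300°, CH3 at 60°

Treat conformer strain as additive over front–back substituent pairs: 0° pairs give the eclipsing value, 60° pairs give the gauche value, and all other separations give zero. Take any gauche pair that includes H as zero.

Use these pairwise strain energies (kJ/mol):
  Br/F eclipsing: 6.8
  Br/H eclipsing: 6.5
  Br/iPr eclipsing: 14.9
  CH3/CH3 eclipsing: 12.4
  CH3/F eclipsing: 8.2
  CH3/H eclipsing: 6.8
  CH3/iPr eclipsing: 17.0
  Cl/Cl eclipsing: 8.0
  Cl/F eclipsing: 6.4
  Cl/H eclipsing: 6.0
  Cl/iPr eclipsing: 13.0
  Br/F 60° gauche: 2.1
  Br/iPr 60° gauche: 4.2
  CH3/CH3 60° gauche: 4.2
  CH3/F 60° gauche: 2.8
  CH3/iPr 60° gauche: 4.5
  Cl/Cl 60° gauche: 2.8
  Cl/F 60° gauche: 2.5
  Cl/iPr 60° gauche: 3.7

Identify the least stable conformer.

A

A is eclipsed. F at 0° is eclipsed with CH3 at 0° (8.2); H at 120° is eclipsed with Cl at 120° (6.0); iPr at 240° is eclipsed with Br at 240° (14.9). Total 29.1 kJ/mol.
B is staggered. F at 0° is gauche with Cl at 300° (2.5); F at 0° is gauche with Br at 60° (2.1); iPr at 240° is gauche with Cl at 300° (3.7); iPr at 240° is gauche with CH3 at 180° (4.5). Total 12.8 kJ/mol.
C is staggered. F at 0° is gauche with Cl at 60° (2.5); F at 0° is gauche with CH3 at 300° (2.8); iPr at 240° is gauche with Br at 180° (4.2); iPr at 240° is gauche with CH3 at 300° (4.5). Total 14.0 kJ/mol.
D is eclipsed. F at 0° is eclipsed with Br at 0° (6.8); H at 120° is eclipsed with CH3 at 120° (6.8); iPr at 240° is eclipsed with Cl at 240° (13.0). Total 26.6 kJ/mol.
E is staggered. F at 0° is gauche with Br at 300° (2.1); F at 0° is gauche with CH3 at 60° (2.8); iPr at 240° is gauche with Cl at 180° (3.7); iPr at 240° is gauche with Br at 300° (4.2). Total 12.8 kJ/mol.
A has the highest total (29.1 kJ/mol).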